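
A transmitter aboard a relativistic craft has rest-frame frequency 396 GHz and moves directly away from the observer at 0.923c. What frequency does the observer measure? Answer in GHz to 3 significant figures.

Relativistic Doppler: f_obs = f_src √((1−β)/(1+β))
= 396 × √(0.077000/1.9230) = 396 × 0.20010 = 79.2 GHz

f_obs ≈ 79.2 GHz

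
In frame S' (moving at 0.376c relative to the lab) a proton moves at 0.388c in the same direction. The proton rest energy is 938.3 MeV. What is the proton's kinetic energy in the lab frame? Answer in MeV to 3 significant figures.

u_lab = (0.388 + 0.376)/(1 + 0.388×0.376) = 0.666732
γ = 1/√(1 − 0.666732²) = 1.3417
K = (γ − 1)m₀c² = (1.3417 − 1) × 938.3 = 0.34175 × 938.3 = 321 MeV

K ≈ 321 MeV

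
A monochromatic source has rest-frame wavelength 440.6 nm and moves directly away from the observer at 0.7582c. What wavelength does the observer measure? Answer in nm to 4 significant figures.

λ_obs ≈ 1188 nm

Relativistic Doppler: λ_obs = λ_src √((1+β)/(1−β))
= 440.6 × √(1.75820/0.241800) = 440.6 × 2.69653 = 1188 nm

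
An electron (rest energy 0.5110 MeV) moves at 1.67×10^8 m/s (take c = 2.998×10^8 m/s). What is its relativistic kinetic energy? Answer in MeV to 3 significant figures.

K ≈ 0.104 MeV

β = v/c = 1.67×10^8 / 2.998×10^8 = 0.55704
γ = 1/√(1 − 0.55704²) = 1.2041
K = (γ − 1)m₀c² = (1.2041 − 1) × 0.5110 MeV = 0.20411 × 0.5110 MeV = 0.104 MeV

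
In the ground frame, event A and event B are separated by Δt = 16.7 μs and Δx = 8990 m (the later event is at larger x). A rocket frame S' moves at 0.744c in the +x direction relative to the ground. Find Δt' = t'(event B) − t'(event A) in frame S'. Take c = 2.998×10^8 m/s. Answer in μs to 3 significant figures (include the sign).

Δt' ≈ -8.40 μs

γ = 1/√(1 − 0.744²) = 1.4966
Δt' = γ(Δt − vΔx/c²) = 1.4966 × (16.7 μs − 0.744×8990 m / (2.998×10^8 m/s))
= 1.4966 × (-5.6101 μs) = -8.40 μs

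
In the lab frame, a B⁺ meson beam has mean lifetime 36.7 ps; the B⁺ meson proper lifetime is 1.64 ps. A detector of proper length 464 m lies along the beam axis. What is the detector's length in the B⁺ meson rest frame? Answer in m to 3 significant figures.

Time dilation ⇒ γ = Δt/τ₀ = 36.7/1.64 = 22.378
Length contraction: L = L₀/γ = 464/22.378 = 20.7 m

L ≈ 20.7 m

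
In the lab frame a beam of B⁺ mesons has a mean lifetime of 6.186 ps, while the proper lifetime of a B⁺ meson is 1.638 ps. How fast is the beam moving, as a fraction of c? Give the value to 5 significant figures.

γ = Δt/τ₀ = 6.186/1.638 = 3.776557
β = √(1 − 1/γ²) = √(1 − 1/3.776557²) = 0.96431

β ≈ 0.96431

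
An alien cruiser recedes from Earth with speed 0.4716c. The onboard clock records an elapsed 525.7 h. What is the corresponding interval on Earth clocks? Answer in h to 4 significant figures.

γ = 1/√(1 − 0.4716²) = 1.13403
Time dilation: Δt = γτ₀ = 1.13403 × 525.7 h = 596.2 h

Δt ≈ 596.2 h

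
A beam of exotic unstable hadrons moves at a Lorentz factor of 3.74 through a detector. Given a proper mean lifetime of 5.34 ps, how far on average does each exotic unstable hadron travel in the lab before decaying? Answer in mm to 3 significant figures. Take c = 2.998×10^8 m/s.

β = √(1 − 1/γ²) = √(1 − 1/3.74²) = 0.96359
Dilated lifetime: Δt = γτ₀ = 3.74 × 5.34 ps = 19.972 ps
d = vΔt = 0.96359c × 19.972 ps = 2.8888×10^8 m/s × 1.9972×10^-11 s = 5.77 mm

d ≈ 5.77 mm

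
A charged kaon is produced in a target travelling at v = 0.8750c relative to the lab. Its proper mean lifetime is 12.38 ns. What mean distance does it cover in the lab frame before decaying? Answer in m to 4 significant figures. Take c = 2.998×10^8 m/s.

γ = 1/√(1 − 0.8750²) = 2.06559
Dilated lifetime: Δt = γτ₀ = 2.06559 × 12.38 ns = 25.5720 ns
d = vΔt = 0.8750c × 25.5720 ns = 2.62325×10^8 m/s × 2.55720×10^-8 s = 6.708 m

d ≈ 6.708 m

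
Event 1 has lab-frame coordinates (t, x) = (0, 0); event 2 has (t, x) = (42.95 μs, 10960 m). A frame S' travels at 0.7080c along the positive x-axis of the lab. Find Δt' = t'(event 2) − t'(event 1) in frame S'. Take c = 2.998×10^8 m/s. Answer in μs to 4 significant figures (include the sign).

γ = 1/√(1 − 0.7080²) = 1.41600
Δt' = γ(Δt − vΔx/c²) = 1.41600 × (42.95 μs − 0.7080×10960 m / (2.998×10^8 m/s))
= 1.41600 × (17.0671 μs) = 24.17 μs

Δt' ≈ 24.17 μs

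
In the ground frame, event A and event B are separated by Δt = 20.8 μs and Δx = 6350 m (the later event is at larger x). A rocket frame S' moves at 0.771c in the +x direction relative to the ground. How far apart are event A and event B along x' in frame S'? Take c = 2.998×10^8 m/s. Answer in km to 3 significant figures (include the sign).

Δx' ≈ 2.42 km

γ = 1/√(1 − 0.771²) = 1.5703
Δx' = γ(Δx − vΔt) = 1.5703 × (6350 m − 0.771×(2.998×10^8 m/s)×20.8×10^-6 s)
= 1.5703 × (1542.2 m) = 2.42 km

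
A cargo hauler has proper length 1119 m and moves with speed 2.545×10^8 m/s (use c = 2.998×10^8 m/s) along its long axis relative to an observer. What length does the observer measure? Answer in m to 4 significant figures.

β = v/c = 2.545×10^8 / 2.998×10^8 = 0.848899
γ = 1/√(1 − 0.848899²) = 1.89195
Length contraction: L = L₀/γ = 1119/1.89195 = 591.5 m

L ≈ 591.5 m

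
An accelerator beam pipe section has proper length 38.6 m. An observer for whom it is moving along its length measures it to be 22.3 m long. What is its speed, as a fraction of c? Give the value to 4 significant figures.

β ≈ 0.8162

γ = L₀/L = 38.6/22.3 = 1.73094
β = √(1 − 1/γ²) = 0.8162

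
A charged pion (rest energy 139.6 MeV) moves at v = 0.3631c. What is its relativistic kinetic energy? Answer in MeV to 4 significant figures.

K ≈ 10.23 MeV

γ = 1/√(1 − 0.3631²) = 1.07325
K = (γ − 1)m₀c² = (1.07325 − 1) × 139.6 MeV = 0.0732491 × 139.6 MeV = 10.23 MeV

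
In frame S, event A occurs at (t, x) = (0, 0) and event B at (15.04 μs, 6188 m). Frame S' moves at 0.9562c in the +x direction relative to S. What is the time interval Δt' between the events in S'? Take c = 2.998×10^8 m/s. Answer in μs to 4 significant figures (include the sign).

Δt' ≈ -16.04 μs

γ = 1/√(1 − 0.9562²) = 3.41630
Δt' = γ(Δt − vΔx/c²) = 3.41630 × (15.04 μs − 0.9562×6188 m / (2.998×10^8 m/s))
= 3.41630 × (-4.69638 μs) = -16.04 μs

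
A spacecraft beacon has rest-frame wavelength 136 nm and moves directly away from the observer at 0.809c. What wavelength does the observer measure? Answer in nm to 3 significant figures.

Relativistic Doppler: λ_obs = λ_src √((1+β)/(1−β))
= 136 × √(1.8090/0.19100) = 136 × 3.0775 = 419 nm

λ_obs ≈ 419 nm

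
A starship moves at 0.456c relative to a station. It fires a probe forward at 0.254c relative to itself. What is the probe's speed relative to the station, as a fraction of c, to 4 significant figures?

u ≈ 0.6363c

Relativistic velocity addition: u = (u' + v)/(1 + u'v/c²)
= (0.254 + 0.456)/(1 + 0.254×0.456) = 0.7100/1.11582 = 0.6363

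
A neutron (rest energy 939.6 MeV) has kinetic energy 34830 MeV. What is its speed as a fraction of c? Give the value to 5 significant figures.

γ = 1 + K/(m₀c²) = 1 + 34830/939.6 = 38.06897
β = √(1 − 1/γ²) = 0.99965

β ≈ 0.99965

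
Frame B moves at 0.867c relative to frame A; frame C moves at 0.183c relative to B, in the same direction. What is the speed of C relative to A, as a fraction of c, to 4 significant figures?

u ≈ 0.9062c

Compose boost 2: (0.183 + 0.867)/(1 + 0.183×0.867) = 1.050/1.15866 = 0.9062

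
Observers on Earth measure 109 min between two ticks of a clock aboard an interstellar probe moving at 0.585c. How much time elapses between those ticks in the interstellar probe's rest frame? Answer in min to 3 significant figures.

γ = 1/√(1 − 0.585²) = 1.2330
Proper time: τ₀ = Δt/γ = 109/1.2330 = 88.4 min

τ₀ ≈ 88.4 min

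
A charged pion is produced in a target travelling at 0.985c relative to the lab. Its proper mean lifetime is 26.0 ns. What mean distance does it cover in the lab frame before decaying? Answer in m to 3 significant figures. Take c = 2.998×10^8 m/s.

γ = 1/√(1 − 0.985²) = 5.7953
Dilated lifetime: Δt = γτ₀ = 5.7953 × 26.0 ns = 150.68 ns
d = vΔt = 0.985c × 150.68 ns = 2.9530×10^8 m/s × 1.5068×10^-7 s = 44.5 m

d ≈ 44.5 m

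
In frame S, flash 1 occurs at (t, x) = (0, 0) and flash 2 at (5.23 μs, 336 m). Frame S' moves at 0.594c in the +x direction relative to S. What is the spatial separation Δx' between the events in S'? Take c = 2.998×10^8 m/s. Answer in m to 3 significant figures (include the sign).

Δx' ≈ -740 m

γ = 1/√(1 − 0.594²) = 1.2431
Δx' = γ(Δx − vΔt) = 1.2431 × (336 m − 0.594×(2.998×10^8 m/s)×5.23×10^-6 s)
= 1.2431 × (-595.36 m) = -740 m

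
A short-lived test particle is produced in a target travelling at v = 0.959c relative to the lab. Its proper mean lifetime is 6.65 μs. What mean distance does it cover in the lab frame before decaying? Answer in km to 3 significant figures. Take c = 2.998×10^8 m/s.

d ≈ 6.75 km

γ = 1/√(1 − 0.959²) = 3.5285
Dilated lifetime: Δt = γτ₀ = 3.5285 × 6.65 μs = 23.465 μs
d = vΔt = 0.959c × 23.465 μs = 2.8751×10^8 m/s × 2.3465×10^-5 s = 6.75 km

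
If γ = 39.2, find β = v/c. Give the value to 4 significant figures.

β = √(1 − 1/γ²) = √(1 − 1/39.2²) = √(0.999349) = 0.9997

β ≈ 0.9997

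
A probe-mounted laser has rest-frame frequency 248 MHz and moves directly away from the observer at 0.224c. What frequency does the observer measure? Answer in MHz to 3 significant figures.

Relativistic Doppler: f_obs = f_src √((1−β)/(1+β))
= 248 × √(0.77600/1.2240) = 248 × 0.79623 = 197 MHz

f_obs ≈ 197 MHz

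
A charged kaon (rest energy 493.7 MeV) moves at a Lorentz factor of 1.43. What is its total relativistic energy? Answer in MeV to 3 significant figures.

γ = 1.43 (given)
E = γm₀c² = 1.43 × 493.7 MeV = 706 MeV

E ≈ 706 MeV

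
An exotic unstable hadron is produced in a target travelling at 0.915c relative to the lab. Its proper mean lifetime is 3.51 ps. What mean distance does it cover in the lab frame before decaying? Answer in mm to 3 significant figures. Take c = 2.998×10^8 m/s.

γ = 1/√(1 − 0.915²) = 2.4786
Dilated lifetime: Δt = γτ₀ = 2.4786 × 3.51 ps = 8.6999 ps
d = vΔt = 0.915c × 8.6999 ps = 2.7432×10^8 m/s × 8.6999×10^-12 s = 2.39 mm

d ≈ 2.39 mm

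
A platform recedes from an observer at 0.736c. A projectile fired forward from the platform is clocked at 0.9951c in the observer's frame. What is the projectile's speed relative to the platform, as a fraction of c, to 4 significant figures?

Inverse velocity addition: u' = (u − v)/(1 − uv/c²)
= (0.9951 − 0.736)/(1 − 0.9951×0.736) = 0.2591/0.267606 = 0.9682

u' ≈ 0.9682c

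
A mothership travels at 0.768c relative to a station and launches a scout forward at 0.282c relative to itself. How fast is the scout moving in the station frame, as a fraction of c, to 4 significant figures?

u ≈ 0.8631c

Compose boost 2: (0.282 + 0.768)/(1 + 0.282×0.768) = 1.050/1.21658 = 0.8631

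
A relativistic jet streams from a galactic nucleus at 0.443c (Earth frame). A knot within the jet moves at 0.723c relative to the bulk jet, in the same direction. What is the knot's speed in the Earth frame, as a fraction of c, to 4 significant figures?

u ≈ 0.8831c

Relativistic velocity addition: u = (u' + v)/(1 + u'v/c²)
= (0.723 + 0.443)/(1 + 0.723×0.443) = 1.166/1.32029 = 0.8831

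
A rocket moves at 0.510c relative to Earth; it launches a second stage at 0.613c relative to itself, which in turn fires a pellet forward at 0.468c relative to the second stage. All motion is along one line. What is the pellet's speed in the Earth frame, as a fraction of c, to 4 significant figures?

Compose boost 2: (0.613 + 0.510)/(1 + 0.613×0.510) = 1.123/1.31263 = 0.855534
Compose boost 3: (0.468 + 0.855534)/(1 + 0.468×0.855534) = 1.32353/1.40039 = 0.9451

u ≈ 0.9451c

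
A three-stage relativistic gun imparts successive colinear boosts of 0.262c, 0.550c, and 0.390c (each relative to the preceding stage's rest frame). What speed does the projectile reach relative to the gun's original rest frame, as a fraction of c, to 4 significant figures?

u ≈ 0.8613c

Compose boost 2: (0.550 + 0.262)/(1 + 0.550×0.262) = 0.8120/1.14410 = 0.709728
Compose boost 3: (0.390 + 0.709728)/(1 + 0.390×0.709728) = 1.09973/1.27679 = 0.8613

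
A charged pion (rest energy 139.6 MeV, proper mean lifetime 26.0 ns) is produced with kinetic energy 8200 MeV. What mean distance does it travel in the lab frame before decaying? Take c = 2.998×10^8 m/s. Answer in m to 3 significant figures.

d ≈ 466 m

γ = 1 + K/(m₀c²) = 1 + 8200/139.6 = 59.739
β = √(1 − 1/γ²) = 0.99986
Dilated lifetime: γτ₀ = 59.739 × 26.0 ns = 1553.2 ns
d = βc·γτ₀ = 0.99986 × (2.998×10^8 m/s) × 1.5532×10^-6 s = 466 m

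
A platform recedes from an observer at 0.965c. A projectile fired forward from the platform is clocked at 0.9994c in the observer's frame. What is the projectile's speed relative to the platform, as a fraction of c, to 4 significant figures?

u' ≈ 0.9669c

Inverse velocity addition: u' = (u − v)/(1 − uv/c²)
= (0.9994 − 0.965)/(1 − 0.9994×0.965) = 0.03440/0.0355790 = 0.9669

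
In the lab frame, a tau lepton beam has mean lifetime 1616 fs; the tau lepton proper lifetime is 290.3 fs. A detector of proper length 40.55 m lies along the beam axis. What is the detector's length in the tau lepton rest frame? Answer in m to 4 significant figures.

Time dilation ⇒ γ = Δt/τ₀ = 1616/290.3 = 5.56666
Length contraction: L = L₀/γ = 40.55/5.56666 = 7.284 m

L ≈ 7.284 m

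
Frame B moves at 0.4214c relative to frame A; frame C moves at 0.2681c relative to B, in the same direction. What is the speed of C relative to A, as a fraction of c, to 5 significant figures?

Compose boost 2: (0.2681 + 0.4214)/(1 + 0.2681×0.4214) = 0.68950/1.112977 = 0.61951

u ≈ 0.61951c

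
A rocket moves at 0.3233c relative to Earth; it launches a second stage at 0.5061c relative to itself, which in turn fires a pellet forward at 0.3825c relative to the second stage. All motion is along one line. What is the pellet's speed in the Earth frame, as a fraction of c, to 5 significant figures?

u ≈ 0.86063c

Compose boost 2: (0.5061 + 0.3233)/(1 + 0.5061×0.3233) = 0.82940/1.163622 = 0.7127743
Compose boost 3: (0.3825 + 0.7127743)/(1 + 0.3825×0.7127743) = 1.095274/1.272636 = 0.86063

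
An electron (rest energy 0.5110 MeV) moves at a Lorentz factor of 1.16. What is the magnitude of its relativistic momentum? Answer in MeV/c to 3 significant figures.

β = √(1 − 1/γ²) = √(1 − 1/1.16²) = 0.50679
p = γβm₀c = 1.16 × 0.50679 × 0.5110 MeV/c = 0.300 MeV/c

p ≈ 0.300 MeV/c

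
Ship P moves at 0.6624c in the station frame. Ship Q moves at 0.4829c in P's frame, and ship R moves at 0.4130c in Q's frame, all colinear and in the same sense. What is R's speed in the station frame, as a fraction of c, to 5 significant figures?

u ≈ 0.94284c

Compose boost 2: (0.4829 + 0.6624)/(1 + 0.4829×0.6624) = 1.1453/1.319873 = 0.8677350
Compose boost 3: (0.4130 + 0.8677350)/(1 + 0.4130×0.8677350) = 1.280735/1.358375 = 0.94284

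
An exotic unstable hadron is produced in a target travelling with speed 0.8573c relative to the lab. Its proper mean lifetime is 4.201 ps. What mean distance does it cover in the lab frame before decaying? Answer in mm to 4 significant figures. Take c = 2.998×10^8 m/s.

d ≈ 2.097 mm

γ = 1/√(1 − 0.8573²) = 1.94244
Dilated lifetime: Δt = γτ₀ = 1.94244 × 4.201 ps = 8.16018 ps
d = vΔt = 0.8573c × 8.16018 ps = 2.57019×10^8 m/s × 8.16018×10^-12 s = 2.097 mm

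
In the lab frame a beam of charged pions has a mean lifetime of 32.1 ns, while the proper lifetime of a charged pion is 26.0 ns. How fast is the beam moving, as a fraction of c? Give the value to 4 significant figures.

γ = Δt/τ₀ = 32.1/26.0 = 1.23462
β = √(1 − 1/γ²) = √(1 − 1/1.23462²) = 0.5865

β ≈ 0.5865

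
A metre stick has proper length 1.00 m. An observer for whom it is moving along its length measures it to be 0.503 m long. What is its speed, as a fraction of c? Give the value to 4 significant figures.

β ≈ 0.8643

γ = L₀/L = 1.00/0.503 = 1.98807
β = √(1 − 1/γ²) = 0.8643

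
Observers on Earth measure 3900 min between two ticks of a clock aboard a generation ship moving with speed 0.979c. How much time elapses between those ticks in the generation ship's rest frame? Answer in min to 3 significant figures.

τ₀ ≈ 795 min

γ = 1/√(1 − 0.979²) = 4.9053
Proper time: τ₀ = Δt/γ = 3900/4.9053 = 795 min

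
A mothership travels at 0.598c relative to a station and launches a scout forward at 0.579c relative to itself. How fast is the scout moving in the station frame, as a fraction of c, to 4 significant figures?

Compose boost 2: (0.579 + 0.598)/(1 + 0.579×0.598) = 1.177/1.34624 = 0.8743

u ≈ 0.8743c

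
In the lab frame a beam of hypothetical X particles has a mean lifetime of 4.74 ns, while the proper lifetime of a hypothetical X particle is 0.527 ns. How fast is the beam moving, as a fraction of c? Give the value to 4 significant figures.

γ = Δt/τ₀ = 4.74/0.527 = 8.99431
β = √(1 − 1/γ²) = √(1 − 1/8.99431²) = 0.9938

β ≈ 0.9938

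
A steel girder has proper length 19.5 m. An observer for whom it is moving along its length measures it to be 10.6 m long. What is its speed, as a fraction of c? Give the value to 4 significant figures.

γ = L₀/L = 19.5/10.6 = 1.83962
β = √(1 − 1/γ²) = 0.8394

β ≈ 0.8394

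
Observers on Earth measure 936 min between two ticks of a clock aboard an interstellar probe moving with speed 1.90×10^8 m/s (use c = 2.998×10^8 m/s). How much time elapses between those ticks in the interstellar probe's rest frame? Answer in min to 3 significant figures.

β = v/c = 1.90×10^8 / 2.998×10^8 = 0.63376
γ = 1/√(1 − 0.63376²) = 1.2928
Proper time: τ₀ = Δt/γ = 936/1.2928 = 724 min

τ₀ ≈ 724 min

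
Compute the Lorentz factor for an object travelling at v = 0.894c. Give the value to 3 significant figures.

γ = 1/√(1 − β²) = 1/√(1 − 0.894²) = 1/√(0.20076) = 2.23

γ ≈ 2.23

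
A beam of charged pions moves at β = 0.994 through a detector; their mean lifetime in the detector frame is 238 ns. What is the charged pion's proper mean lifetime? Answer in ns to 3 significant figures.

γ = 1/√(1 − 0.994²) = 9.1424
Proper time: τ₀ = Δt/γ = 238/9.1424 = 26.0 ns

τ₀ ≈ 26.0 ns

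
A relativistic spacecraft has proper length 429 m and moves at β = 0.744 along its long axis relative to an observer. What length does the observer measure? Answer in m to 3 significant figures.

γ = 1/√(1 − 0.744²) = 1.4966
Length contraction: L = L₀/γ = 429/1.4966 = 287 m

L ≈ 287 m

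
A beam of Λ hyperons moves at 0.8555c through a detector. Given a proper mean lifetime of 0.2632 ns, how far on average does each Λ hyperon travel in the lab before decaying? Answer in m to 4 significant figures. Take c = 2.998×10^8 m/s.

d ≈ 0.1304 m

γ = 1/√(1 − 0.8555²) = 1.93124
Dilated lifetime: Δt = γτ₀ = 1.93124 × 0.2632 ns = 0.508302 ns
d = vΔt = 0.8555c × 0.508302 ns = 2.56479×10^8 m/s × 5.08302×10^-10 s = 0.1304 m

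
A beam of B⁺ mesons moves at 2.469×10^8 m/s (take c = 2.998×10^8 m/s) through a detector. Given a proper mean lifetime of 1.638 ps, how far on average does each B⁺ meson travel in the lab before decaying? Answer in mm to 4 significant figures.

d ≈ 0.7130 mm

β = v/c = 2.469×10^8 / 2.998×10^8 = 0.823549
γ = 1/√(1 − 0.823549²) = 1.76291
Dilated lifetime: Δt = γτ₀ = 1.76291 × 1.638 ps = 2.88764 ps
d = vΔt = 0.823549c × 2.88764 ps = 2.46900×10^8 m/s × 2.88764×10^-12 s = 0.7130 mm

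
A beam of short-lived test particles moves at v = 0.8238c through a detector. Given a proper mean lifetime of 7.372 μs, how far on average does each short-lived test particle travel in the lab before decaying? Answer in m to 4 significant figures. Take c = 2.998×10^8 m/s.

γ = 1/√(1 − 0.8238²) = 1.76404
Dilated lifetime: Δt = γτ₀ = 1.76404 × 7.372 μs = 13.0045 μs
d = vΔt = 0.8238c × 13.0045 μs = 2.46975×10^8 m/s × 1.30045×10^-5 s = 3212 m

d ≈ 3212 m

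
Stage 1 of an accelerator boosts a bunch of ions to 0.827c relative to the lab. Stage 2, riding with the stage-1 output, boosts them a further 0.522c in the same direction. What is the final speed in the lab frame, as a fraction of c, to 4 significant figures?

Compose boost 2: (0.522 + 0.827)/(1 + 0.522×0.827) = 1.349/1.43169 = 0.9422

u ≈ 0.9422c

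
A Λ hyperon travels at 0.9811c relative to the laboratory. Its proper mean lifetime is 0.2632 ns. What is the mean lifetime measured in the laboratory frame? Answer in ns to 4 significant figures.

Δt ≈ 1.360 ns

γ = 1/√(1 − 0.9811²) = 5.16792
Time dilation: Δt = γτ₀ = 5.16792 × 0.2632 ns = 1.360 ns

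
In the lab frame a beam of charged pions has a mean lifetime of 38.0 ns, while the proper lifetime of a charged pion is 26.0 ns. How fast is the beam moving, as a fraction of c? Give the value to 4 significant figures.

β ≈ 0.7293

γ = Δt/τ₀ = 38.0/26.0 = 1.46154
β = √(1 − 1/γ²) = √(1 − 1/1.46154²) = 0.7293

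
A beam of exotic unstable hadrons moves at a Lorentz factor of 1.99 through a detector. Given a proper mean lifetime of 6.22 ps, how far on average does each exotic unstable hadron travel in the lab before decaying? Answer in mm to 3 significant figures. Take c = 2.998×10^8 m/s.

β = √(1 − 1/γ²) = √(1 − 1/1.99²) = 0.86457
Dilated lifetime: Δt = γτ₀ = 1.99 × 6.22 ps = 12.378 ps
d = vΔt = 0.86457c × 12.378 ps = 2.5920×10^8 m/s × 1.2378×10^-11 s = 3.21 mm

d ≈ 3.21 mm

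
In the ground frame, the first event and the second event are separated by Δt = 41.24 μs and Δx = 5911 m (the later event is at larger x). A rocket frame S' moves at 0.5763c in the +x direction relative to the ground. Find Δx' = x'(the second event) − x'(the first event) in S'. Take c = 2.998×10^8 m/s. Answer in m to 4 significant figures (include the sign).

Δx' ≈ -1486 m

γ = 1/√(1 − 0.5763²) = 1.22363
Δx' = γ(Δx − vΔt) = 1.22363 × (5911 m − 0.5763×(2.998×10^8 m/s)×41.24×10^-6 s)
= 1.22363 × (-1214.23 m) = -1486 m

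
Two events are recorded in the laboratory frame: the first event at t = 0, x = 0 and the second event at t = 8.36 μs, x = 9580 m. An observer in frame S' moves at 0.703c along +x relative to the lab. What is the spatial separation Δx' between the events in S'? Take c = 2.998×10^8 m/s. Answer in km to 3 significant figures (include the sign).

Δx' ≈ 11.0 km

γ = 1/√(1 − 0.703²) = 1.4061
Δx' = γ(Δx − vΔt) = 1.4061 × (9580 m − 0.703×(2.998×10^8 m/s)×8.36×10^-6 s)
= 1.4061 × (7818.1 m) = 11.0 km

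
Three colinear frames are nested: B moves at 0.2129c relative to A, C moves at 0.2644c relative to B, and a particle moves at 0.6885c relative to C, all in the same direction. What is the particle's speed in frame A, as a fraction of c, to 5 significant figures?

Compose boost 2: (0.2644 + 0.2129)/(1 + 0.2644×0.2129) = 0.47730/1.056291 = 0.4518642
Compose boost 3: (0.6885 + 0.4518642)/(1 + 0.6885×0.4518642) = 1.140364/1.311109 = 0.86977

u ≈ 0.86977c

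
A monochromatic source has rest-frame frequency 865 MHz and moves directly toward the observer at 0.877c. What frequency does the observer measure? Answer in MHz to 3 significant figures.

f_obs ≈ 3380 MHz

Relativistic Doppler: f_obs = f_src √((1+β)/(1−β))
= 865 × √(1.8770/0.12300) = 865 × 3.9064 = 3380 MHz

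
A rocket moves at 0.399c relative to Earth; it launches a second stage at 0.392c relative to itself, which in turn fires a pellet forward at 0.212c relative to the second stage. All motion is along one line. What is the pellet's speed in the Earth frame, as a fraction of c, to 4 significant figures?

u ≈ 0.7825c

Compose boost 2: (0.392 + 0.399)/(1 + 0.392×0.399) = 0.7910/1.15641 = 0.684015
Compose boost 3: (0.212 + 0.684015)/(1 + 0.212×0.684015) = 0.896015/1.14501 = 0.7825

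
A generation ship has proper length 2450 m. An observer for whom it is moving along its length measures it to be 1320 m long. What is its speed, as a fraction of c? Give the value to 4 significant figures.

γ = L₀/L = 2450/1320 = 1.85606
β = √(1 − 1/γ²) = 0.8424

β ≈ 0.8424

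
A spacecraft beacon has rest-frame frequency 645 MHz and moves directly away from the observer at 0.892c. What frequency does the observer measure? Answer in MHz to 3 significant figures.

Relativistic Doppler: f_obs = f_src √((1−β)/(1+β))
= 645 × √(0.10800/1.8920) = 645 × 0.23892 = 154 MHz

f_obs ≈ 154 MHz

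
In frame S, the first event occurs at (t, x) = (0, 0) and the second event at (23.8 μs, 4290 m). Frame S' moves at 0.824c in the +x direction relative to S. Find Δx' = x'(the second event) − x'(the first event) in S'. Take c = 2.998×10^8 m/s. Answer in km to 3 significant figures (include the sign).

γ = 1/√(1 − 0.824²) = 1.7649
Δx' = γ(Δx − vΔt) = 1.7649 × (4290 m − 0.824×(2.998×10^8 m/s)×23.8×10^-6 s)
= 1.7649 × (-1589.4 m) = -2.81 km

Δx' ≈ -2.81 km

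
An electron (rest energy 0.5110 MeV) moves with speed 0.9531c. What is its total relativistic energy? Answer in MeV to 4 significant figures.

E ≈ 1.688 MeV

γ = 1/√(1 − 0.9531²) = 3.30409
E = γm₀c² = 3.30409 × 0.5110 MeV = 1.688 MeV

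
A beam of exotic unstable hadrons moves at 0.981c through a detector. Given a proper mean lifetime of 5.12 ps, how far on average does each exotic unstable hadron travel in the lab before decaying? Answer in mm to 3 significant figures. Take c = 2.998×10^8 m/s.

d ≈ 7.76 mm

γ = 1/√(1 − 0.981²) = 5.1544
Dilated lifetime: Δt = γτ₀ = 5.1544 × 5.12 ps = 26.391 ps
d = vΔt = 0.981c × 26.391 ps = 2.9410×10^8 m/s × 2.6391×10^-11 s = 7.76 mm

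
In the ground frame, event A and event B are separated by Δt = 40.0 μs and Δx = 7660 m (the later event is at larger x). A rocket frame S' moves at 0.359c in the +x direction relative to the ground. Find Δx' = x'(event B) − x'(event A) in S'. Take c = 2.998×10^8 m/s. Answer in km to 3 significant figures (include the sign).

γ = 1/√(1 − 0.359²) = 1.0714
Δx' = γ(Δx − vΔt) = 1.0714 × (7660 m − 0.359×(2.998×10^8 m/s)×40.0×10^-6 s)
= 1.0714 × (3354.9 m) = 3.59 km

Δx' ≈ 3.59 km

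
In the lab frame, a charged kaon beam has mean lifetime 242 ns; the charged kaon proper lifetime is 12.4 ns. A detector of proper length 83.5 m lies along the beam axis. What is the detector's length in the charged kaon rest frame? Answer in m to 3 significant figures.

Time dilation ⇒ γ = Δt/τ₀ = 242/12.4 = 19.516
Length contraction: L = L₀/γ = 83.5/19.516 = 4.28 m

L ≈ 4.28 m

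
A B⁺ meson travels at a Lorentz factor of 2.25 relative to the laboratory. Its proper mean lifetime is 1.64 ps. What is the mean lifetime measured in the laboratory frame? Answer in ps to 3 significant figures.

γ = 2.25 (given)
Time dilation: Δt = γτ₀ = 2.25 × 1.64 ps = 3.69 ps

Δt ≈ 3.69 ps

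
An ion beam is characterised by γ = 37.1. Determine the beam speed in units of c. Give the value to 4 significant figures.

β = √(1 − 1/γ²) = √(1 − 1/37.1²) = √(0.999273) = 0.9996

β ≈ 0.9996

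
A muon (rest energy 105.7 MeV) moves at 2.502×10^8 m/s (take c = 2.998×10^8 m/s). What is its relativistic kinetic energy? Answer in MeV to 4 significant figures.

β = v/c = 2.502×10^8 / 2.998×10^8 = 0.834556
γ = 1/√(1 − 0.834556²) = 1.81514
K = (γ − 1)m₀c² = (1.81514 − 1) × 105.7 MeV = 0.815137 × 105.7 MeV = 86.16 MeV

K ≈ 86.16 MeV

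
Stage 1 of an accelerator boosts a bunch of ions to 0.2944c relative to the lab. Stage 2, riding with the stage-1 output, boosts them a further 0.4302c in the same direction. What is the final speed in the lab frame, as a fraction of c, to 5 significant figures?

Compose boost 2: (0.4302 + 0.2944)/(1 + 0.4302×0.2944) = 0.72460/1.126651 = 0.64315

u ≈ 0.64315c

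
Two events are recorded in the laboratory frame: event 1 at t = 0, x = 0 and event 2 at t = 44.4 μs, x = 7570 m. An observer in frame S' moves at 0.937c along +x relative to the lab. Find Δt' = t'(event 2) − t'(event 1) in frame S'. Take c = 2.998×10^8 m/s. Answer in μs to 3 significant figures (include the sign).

γ = 1/√(1 − 0.937²) = 2.8626
Δt' = γ(Δt − vΔx/c²) = 2.8626 × (44.4 μs − 0.937×7570 m / (2.998×10^8 m/s))
= 2.8626 × (20.741 μs) = 59.4 μs

Δt' ≈ 59.4 μs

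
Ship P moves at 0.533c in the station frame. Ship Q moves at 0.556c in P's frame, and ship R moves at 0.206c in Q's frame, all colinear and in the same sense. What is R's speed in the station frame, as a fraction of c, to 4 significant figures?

Compose boost 2: (0.556 + 0.533)/(1 + 0.556×0.533) = 1.089/1.29635 = 0.840052
Compose boost 3: (0.206 + 0.840052)/(1 + 0.206×0.840052) = 1.04605/1.17305 = 0.8917

u ≈ 0.8917c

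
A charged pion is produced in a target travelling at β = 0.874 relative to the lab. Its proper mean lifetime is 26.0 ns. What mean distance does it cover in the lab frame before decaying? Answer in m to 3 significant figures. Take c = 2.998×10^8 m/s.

γ = 1/√(1 − 0.874²) = 2.0579
Dilated lifetime: Δt = γτ₀ = 2.0579 × 26.0 ns = 53.506 ns
d = vΔt = 0.874c × 53.506 ns = 2.6203×10^8 m/s × 5.3506×10^-8 s = 14.0 m

d ≈ 14.0 m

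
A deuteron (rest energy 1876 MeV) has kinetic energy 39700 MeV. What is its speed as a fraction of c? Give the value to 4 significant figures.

γ = 1 + K/(m₀c²) = 1 + 39700/1876 = 22.1620
β = √(1 − 1/γ²) = 0.9990

β ≈ 0.9990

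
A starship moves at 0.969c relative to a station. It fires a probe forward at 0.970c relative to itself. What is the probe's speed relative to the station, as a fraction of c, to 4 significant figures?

u ≈ 0.9995c

Relativistic velocity addition: u = (u' + v)/(1 + u'v/c²)
= (0.970 + 0.969)/(1 + 0.970×0.969) = 1.939/1.93993 = 0.9995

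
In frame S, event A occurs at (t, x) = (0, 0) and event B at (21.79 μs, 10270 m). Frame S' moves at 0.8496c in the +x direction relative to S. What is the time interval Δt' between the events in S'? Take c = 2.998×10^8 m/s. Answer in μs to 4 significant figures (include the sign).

γ = 1/√(1 − 0.8496²) = 1.89599
Δt' = γ(Δt − vΔx/c²) = 1.89599 × (21.79 μs − 0.8496×10270 m / (2.998×10^8 m/s))
= 1.89599 × (-7.31404 μs) = -13.87 μs

Δt' ≈ -13.87 μs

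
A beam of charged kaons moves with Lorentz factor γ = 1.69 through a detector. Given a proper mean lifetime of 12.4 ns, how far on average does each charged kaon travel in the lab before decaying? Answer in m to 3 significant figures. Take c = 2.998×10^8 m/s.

d ≈ 5.06 m

β = √(1 − 1/γ²) = √(1 − 1/1.69²) = 0.80615
Dilated lifetime: Δt = γτ₀ = 1.69 × 12.4 ns = 20.956 ns
d = vΔt = 0.80615c × 20.956 ns = 2.4168×10^8 m/s × 2.0956×10^-8 s = 5.06 m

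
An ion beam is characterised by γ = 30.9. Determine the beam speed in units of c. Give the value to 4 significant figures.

β = √(1 − 1/γ²) = √(1 − 1/30.9²) = √(0.998953) = 0.9995

β ≈ 0.9995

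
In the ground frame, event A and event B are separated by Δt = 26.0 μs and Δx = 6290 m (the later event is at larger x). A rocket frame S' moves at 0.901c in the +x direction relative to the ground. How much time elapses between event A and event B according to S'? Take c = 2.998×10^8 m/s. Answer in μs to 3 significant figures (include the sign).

Δt' ≈ 16.4 μs

γ = 1/√(1 − 0.901²) = 2.3051
Δt' = γ(Δt − vΔx/c²) = 2.3051 × (26.0 μs − 0.901×6290 m / (2.998×10^8 m/s))
= 2.3051 × (7.0964 μs) = 16.4 μs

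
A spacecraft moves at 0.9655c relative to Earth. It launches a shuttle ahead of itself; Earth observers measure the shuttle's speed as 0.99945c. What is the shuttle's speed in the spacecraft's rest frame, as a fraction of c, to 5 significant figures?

u' ≈ 0.96914c

Inverse velocity addition: u' = (u − v)/(1 − uv/c²)
= (0.99945 − 0.9655)/(1 − 0.99945×0.9655) = 0.033950/0.03503102 = 0.96914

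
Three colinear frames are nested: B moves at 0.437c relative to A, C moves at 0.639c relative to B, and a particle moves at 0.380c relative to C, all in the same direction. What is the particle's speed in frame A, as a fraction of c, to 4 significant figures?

Compose boost 2: (0.639 + 0.437)/(1 + 0.639×0.437) = 1.076/1.27924 = 0.841122
Compose boost 3: (0.380 + 0.841122)/(1 + 0.380×0.841122) = 1.22112/1.31963 = 0.9254

u ≈ 0.9254c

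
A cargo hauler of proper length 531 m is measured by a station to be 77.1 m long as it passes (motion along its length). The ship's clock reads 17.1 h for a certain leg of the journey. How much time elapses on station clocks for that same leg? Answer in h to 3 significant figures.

Length contraction ⇒ γ = L₀/L = 531/77.1 = 6.8872
Time dilation: Δt = γτ₀ = 6.8872 × 17.1 h = 118 h

Δt ≈ 118 h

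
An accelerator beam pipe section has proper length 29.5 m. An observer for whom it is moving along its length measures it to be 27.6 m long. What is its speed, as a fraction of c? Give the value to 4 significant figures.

β ≈ 0.3531

γ = L₀/L = 29.5/27.6 = 1.06884
β = √(1 − 1/γ²) = 0.3531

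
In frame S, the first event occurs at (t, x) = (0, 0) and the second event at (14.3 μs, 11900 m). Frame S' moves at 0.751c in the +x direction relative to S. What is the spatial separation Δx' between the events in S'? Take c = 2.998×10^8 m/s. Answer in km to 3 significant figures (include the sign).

Δx' ≈ 13.1 km

γ = 1/√(1 − 0.751²) = 1.5145
Δx' = γ(Δx − vΔt) = 1.5145 × (11900 m − 0.751×(2.998×10^8 m/s)×14.3×10^-6 s)
= 1.5145 × (8680.4 m) = 13.1 km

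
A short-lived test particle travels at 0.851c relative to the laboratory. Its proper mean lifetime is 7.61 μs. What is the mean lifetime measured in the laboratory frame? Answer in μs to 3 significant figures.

γ = 1/√(1 − 0.851²) = 1.9042
Time dilation: Δt = γτ₀ = 1.9042 × 7.61 μs = 14.5 μs

Δt ≈ 14.5 μs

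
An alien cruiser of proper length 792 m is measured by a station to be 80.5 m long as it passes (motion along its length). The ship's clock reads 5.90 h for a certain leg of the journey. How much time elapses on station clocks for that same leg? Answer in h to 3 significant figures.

Length contraction ⇒ γ = L₀/L = 792/80.5 = 9.8385
Time dilation: Δt = γτ₀ = 9.8385 × 5.90 h = 58.0 h

Δt ≈ 58.0 h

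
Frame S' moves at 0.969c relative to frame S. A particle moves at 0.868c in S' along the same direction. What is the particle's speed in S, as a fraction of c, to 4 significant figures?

Relativistic velocity addition: u = (u' + v)/(1 + u'v/c²)
= (0.868 + 0.969)/(1 + 0.868×0.969) = 1.837/1.84109 = 0.9978

u ≈ 0.9978c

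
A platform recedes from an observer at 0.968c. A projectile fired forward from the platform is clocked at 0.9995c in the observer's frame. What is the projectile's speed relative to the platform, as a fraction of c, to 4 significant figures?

Inverse velocity addition: u' = (u − v)/(1 − uv/c²)
= (0.9995 − 0.968)/(1 − 0.9995×0.968) = 0.03150/0.0324840 = 0.9697

u' ≈ 0.9697c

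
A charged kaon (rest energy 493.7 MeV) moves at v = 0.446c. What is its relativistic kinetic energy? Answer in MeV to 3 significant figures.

K ≈ 57.9 MeV

γ = 1/√(1 − 0.446²) = 1.1173
K = (γ − 1)m₀c² = (1.1173 − 1) × 493.7 MeV = 0.11728 × 493.7 MeV = 57.9 MeV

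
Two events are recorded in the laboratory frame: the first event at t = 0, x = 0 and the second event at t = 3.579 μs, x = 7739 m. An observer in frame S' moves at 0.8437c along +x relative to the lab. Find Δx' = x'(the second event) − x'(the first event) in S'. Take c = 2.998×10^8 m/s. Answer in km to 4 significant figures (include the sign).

Δx' ≈ 12.73 km

γ = 1/√(1 − 0.8437²) = 1.86284
Δx' = γ(Δx − vΔt) = 1.86284 × (7739 m − 0.8437×(2.998×10^8 m/s)×3.579×10^-6 s)
= 1.86284 × (6833.72 m) = 12.73 km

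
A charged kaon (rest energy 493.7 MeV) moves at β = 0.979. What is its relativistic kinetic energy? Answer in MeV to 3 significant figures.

γ = 1/√(1 − 0.979²) = 4.9053
K = (γ − 1)m₀c² = (4.9053 − 1) × 493.7 MeV = 3.9053 × 493.7 MeV = 1930 MeV

K ≈ 1930 MeV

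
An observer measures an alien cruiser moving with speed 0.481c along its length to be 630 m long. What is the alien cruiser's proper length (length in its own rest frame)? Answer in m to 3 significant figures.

L₀ ≈ 719 m

γ = 1/√(1 − 0.481²) = 1.1406
L₀ = γL = 1.1406 × 630 = 719 m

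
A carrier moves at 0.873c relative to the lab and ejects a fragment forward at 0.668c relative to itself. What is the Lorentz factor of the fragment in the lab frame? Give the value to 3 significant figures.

γ ≈ 4.36

u_lab = (0.668 + 0.873)/(1 + 0.668×0.873) = 1.541/1.58316 = 0.973367
γ = 1/√(1 − 0.973367²) = 4.36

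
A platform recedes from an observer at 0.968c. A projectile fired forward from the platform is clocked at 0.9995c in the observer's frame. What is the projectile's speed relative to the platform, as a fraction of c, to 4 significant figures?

u' ≈ 0.9697c

Inverse velocity addition: u' = (u − v)/(1 − uv/c²)
= (0.9995 − 0.968)/(1 − 0.9995×0.968) = 0.03150/0.0324840 = 0.9697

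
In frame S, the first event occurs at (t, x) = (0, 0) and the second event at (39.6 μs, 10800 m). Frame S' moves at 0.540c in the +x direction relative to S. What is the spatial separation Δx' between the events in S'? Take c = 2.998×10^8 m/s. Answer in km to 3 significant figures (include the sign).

Δx' ≈ 5.21 km

γ = 1/√(1 − 0.540²) = 1.1881
Δx' = γ(Δx − vΔt) = 1.1881 × (10800 m − 0.540×(2.998×10^8 m/s)×39.6×10^-6 s)
= 1.1881 × (4389.1 m) = 5.21 km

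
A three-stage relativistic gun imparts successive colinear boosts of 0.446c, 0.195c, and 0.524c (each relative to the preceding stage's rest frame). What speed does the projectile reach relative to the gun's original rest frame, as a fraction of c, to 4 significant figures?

Compose boost 2: (0.195 + 0.446)/(1 + 0.195×0.446) = 0.6410/1.08697 = 0.589713
Compose boost 3: (0.524 + 0.589713)/(1 + 0.524×0.589713) = 1.11371/1.30901 = 0.8508

u ≈ 0.8508c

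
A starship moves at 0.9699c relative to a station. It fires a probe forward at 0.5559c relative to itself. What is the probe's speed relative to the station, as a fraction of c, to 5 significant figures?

u ≈ 0.99132c

Relativistic velocity addition: u = (u' + v)/(1 + u'v/c²)
= (0.5559 + 0.9699)/(1 + 0.5559×0.9699) = 1.5258/1.539167 = 0.99132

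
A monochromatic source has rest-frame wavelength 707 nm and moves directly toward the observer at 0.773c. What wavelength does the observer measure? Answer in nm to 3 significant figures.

Relativistic Doppler: λ_obs = λ_src √((1−β)/(1+β))
= 707 × √(0.22700/1.7730) = 707 × 0.35782 = 253 nm

λ_obs ≈ 253 nm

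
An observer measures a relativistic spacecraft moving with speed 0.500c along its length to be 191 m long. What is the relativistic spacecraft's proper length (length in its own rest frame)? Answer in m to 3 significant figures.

γ = 1/√(1 − 0.500²) = 1.1547
L₀ = γL = 1.1547 × 191 = 221 m

L₀ ≈ 221 m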